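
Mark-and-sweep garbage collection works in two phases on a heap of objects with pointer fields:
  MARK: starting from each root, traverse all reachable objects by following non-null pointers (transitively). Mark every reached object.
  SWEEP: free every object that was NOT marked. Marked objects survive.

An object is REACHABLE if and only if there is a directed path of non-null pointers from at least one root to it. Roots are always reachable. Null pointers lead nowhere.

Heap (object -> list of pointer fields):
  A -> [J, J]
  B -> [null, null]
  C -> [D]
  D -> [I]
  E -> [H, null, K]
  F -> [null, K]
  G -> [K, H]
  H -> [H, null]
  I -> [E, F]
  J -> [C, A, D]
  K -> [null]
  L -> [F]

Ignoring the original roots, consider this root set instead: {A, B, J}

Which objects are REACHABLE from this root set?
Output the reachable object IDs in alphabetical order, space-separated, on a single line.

Answer: A B C D E F H I J K

Derivation:
Roots: A B J
Mark A: refs=J J, marked=A
Mark B: refs=null null, marked=A B
Mark J: refs=C A D, marked=A B J
Mark C: refs=D, marked=A B C J
Mark D: refs=I, marked=A B C D J
Mark I: refs=E F, marked=A B C D I J
Mark E: refs=H null K, marked=A B C D E I J
Mark F: refs=null K, marked=A B C D E F I J
Mark H: refs=H null, marked=A B C D E F H I J
Mark K: refs=null, marked=A B C D E F H I J K
Unmarked (collected): G L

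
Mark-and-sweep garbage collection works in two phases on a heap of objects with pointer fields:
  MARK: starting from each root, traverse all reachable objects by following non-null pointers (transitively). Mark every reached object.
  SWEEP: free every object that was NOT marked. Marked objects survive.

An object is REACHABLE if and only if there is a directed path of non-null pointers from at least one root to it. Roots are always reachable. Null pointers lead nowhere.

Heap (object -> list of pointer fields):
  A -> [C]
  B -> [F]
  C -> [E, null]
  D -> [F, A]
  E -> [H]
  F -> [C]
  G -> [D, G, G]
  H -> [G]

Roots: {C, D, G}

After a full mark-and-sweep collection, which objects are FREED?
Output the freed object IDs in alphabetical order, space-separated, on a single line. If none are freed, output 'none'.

Answer: B

Derivation:
Roots: C D G
Mark C: refs=E null, marked=C
Mark D: refs=F A, marked=C D
Mark G: refs=D G G, marked=C D G
Mark E: refs=H, marked=C D E G
Mark F: refs=C, marked=C D E F G
Mark A: refs=C, marked=A C D E F G
Mark H: refs=G, marked=A C D E F G H
Unmarked (collected): B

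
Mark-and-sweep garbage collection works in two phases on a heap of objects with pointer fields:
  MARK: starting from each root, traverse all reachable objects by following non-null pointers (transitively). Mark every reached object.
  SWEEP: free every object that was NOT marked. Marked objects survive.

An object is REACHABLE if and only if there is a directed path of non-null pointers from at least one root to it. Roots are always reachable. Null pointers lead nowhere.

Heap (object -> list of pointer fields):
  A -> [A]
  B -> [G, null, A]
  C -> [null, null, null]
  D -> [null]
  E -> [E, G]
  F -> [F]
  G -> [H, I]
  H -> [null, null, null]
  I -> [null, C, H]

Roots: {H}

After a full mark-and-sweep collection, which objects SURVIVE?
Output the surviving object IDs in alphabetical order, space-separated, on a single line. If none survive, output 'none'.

Roots: H
Mark H: refs=null null null, marked=H
Unmarked (collected): A B C D E F G I

Answer: H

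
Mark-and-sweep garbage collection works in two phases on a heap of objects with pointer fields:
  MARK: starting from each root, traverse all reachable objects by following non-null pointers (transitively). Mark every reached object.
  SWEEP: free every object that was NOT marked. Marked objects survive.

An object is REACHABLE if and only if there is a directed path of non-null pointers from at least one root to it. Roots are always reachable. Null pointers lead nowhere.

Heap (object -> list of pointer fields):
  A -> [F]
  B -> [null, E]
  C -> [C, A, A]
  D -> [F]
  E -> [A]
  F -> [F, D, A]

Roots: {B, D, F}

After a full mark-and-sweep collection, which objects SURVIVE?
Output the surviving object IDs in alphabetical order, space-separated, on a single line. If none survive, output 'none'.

Roots: B D F
Mark B: refs=null E, marked=B
Mark D: refs=F, marked=B D
Mark F: refs=F D A, marked=B D F
Mark E: refs=A, marked=B D E F
Mark A: refs=F, marked=A B D E F
Unmarked (collected): C

Answer: A B D E F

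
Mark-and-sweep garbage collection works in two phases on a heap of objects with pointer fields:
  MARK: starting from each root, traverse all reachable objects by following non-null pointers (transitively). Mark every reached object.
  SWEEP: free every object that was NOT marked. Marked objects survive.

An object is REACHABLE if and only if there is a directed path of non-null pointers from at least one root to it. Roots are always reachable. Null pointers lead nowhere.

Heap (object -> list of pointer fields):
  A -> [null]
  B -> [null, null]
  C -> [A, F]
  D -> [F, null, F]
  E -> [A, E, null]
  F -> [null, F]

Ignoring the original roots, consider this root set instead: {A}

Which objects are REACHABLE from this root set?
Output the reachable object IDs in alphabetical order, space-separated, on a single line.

Roots: A
Mark A: refs=null, marked=A
Unmarked (collected): B C D E F

Answer: A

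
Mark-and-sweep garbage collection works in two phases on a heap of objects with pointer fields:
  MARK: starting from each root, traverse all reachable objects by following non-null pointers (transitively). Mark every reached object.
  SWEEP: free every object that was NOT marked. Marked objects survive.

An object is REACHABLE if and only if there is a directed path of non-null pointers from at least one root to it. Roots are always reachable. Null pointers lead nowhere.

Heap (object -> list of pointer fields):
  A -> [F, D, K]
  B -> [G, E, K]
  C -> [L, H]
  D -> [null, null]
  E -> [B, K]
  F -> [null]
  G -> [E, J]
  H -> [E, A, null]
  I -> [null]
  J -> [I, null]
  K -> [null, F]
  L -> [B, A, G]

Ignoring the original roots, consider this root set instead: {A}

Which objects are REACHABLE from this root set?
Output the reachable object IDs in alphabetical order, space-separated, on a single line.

Answer: A D F K

Derivation:
Roots: A
Mark A: refs=F D K, marked=A
Mark F: refs=null, marked=A F
Mark D: refs=null null, marked=A D F
Mark K: refs=null F, marked=A D F K
Unmarked (collected): B C E G H I J L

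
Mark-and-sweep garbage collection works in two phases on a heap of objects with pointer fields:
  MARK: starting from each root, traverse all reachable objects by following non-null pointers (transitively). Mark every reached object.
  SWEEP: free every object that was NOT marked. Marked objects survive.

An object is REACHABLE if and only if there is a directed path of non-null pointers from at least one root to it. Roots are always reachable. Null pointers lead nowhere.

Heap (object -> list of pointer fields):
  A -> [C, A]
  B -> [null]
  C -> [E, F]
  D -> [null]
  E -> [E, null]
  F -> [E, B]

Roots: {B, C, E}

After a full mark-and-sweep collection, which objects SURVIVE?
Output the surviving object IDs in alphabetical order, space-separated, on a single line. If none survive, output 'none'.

Answer: B C E F

Derivation:
Roots: B C E
Mark B: refs=null, marked=B
Mark C: refs=E F, marked=B C
Mark E: refs=E null, marked=B C E
Mark F: refs=E B, marked=B C E F
Unmarked (collected): A D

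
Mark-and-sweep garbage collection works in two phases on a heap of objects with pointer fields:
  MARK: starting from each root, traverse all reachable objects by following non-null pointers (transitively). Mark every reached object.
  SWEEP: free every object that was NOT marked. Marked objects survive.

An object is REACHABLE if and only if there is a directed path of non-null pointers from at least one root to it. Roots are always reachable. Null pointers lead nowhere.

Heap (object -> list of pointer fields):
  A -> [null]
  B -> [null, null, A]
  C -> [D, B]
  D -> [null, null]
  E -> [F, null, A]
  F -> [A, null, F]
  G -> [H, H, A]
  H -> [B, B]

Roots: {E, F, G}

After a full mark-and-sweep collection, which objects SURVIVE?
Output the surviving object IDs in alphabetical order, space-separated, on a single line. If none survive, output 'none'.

Answer: A B E F G H

Derivation:
Roots: E F G
Mark E: refs=F null A, marked=E
Mark F: refs=A null F, marked=E F
Mark G: refs=H H A, marked=E F G
Mark A: refs=null, marked=A E F G
Mark H: refs=B B, marked=A E F G H
Mark B: refs=null null A, marked=A B E F G H
Unmarked (collected): C D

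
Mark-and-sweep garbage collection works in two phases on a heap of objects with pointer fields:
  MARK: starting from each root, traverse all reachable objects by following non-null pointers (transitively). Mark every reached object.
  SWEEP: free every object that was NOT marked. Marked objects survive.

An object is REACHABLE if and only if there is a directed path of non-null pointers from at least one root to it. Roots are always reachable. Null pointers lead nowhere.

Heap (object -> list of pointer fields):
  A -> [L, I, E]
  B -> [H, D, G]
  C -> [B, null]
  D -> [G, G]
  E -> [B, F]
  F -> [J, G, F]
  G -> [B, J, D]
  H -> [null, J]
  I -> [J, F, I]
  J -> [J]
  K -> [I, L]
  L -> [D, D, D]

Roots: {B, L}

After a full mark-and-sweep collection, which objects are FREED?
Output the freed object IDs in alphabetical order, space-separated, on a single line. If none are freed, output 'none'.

Roots: B L
Mark B: refs=H D G, marked=B
Mark L: refs=D D D, marked=B L
Mark H: refs=null J, marked=B H L
Mark D: refs=G G, marked=B D H L
Mark G: refs=B J D, marked=B D G H L
Mark J: refs=J, marked=B D G H J L
Unmarked (collected): A C E F I K

Answer: A C E F I K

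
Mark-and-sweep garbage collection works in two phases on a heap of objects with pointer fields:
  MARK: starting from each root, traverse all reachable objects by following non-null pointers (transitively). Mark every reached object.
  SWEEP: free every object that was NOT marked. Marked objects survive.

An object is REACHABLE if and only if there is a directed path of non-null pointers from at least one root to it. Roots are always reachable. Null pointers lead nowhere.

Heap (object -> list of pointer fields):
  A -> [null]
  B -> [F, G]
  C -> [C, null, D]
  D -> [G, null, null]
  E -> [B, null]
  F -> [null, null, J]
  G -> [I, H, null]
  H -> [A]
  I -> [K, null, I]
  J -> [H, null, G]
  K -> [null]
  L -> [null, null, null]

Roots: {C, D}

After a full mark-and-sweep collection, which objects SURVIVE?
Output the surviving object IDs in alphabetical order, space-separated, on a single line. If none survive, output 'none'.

Roots: C D
Mark C: refs=C null D, marked=C
Mark D: refs=G null null, marked=C D
Mark G: refs=I H null, marked=C D G
Mark I: refs=K null I, marked=C D G I
Mark H: refs=A, marked=C D G H I
Mark K: refs=null, marked=C D G H I K
Mark A: refs=null, marked=A C D G H I K
Unmarked (collected): B E F J L

Answer: A C D G H I K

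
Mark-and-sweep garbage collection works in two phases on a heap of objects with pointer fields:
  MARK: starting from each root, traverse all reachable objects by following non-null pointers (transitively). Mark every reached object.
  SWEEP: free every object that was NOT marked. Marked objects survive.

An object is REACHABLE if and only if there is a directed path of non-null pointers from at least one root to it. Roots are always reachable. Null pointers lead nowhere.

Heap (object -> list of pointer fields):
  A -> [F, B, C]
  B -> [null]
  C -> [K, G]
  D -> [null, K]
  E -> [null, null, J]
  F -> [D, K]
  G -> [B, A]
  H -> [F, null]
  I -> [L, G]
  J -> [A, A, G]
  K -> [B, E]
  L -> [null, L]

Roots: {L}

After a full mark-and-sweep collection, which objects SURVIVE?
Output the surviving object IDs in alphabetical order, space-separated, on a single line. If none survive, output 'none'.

Roots: L
Mark L: refs=null L, marked=L
Unmarked (collected): A B C D E F G H I J K

Answer: L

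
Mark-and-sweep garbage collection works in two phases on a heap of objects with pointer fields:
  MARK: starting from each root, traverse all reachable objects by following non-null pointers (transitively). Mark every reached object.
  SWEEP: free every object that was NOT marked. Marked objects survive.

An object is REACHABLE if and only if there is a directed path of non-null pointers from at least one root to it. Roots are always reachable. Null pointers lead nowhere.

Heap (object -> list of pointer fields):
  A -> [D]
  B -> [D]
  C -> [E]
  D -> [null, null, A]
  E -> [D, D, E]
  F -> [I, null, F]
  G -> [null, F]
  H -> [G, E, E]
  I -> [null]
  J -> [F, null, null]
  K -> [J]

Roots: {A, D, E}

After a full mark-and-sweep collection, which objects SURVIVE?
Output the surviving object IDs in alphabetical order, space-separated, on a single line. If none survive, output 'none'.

Roots: A D E
Mark A: refs=D, marked=A
Mark D: refs=null null A, marked=A D
Mark E: refs=D D E, marked=A D E
Unmarked (collected): B C F G H I J K

Answer: A D E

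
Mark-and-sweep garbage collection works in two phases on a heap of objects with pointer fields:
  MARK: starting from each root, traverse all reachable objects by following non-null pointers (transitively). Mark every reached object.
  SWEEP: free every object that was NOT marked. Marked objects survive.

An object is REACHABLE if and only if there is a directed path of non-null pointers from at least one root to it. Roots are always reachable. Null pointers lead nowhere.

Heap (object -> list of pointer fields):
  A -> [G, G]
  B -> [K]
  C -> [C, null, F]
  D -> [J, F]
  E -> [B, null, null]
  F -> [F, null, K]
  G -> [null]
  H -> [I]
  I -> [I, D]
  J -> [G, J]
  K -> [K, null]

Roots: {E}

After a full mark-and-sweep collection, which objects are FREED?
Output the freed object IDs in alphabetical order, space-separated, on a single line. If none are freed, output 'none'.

Answer: A C D F G H I J

Derivation:
Roots: E
Mark E: refs=B null null, marked=E
Mark B: refs=K, marked=B E
Mark K: refs=K null, marked=B E K
Unmarked (collected): A C D F G H I J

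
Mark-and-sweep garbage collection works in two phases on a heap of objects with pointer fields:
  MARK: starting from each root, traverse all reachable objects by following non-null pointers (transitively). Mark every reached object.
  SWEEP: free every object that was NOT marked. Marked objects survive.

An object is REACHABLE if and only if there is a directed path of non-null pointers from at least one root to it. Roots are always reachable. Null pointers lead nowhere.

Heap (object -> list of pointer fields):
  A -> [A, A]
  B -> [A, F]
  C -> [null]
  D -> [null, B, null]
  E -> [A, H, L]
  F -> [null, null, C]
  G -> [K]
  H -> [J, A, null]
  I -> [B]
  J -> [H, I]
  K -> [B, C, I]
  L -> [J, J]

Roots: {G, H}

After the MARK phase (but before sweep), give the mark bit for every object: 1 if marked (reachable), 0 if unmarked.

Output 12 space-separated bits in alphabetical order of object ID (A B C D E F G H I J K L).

Answer: 1 1 1 0 0 1 1 1 1 1 1 0

Derivation:
Roots: G H
Mark G: refs=K, marked=G
Mark H: refs=J A null, marked=G H
Mark K: refs=B C I, marked=G H K
Mark J: refs=H I, marked=G H J K
Mark A: refs=A A, marked=A G H J K
Mark B: refs=A F, marked=A B G H J K
Mark C: refs=null, marked=A B C G H J K
Mark I: refs=B, marked=A B C G H I J K
Mark F: refs=null null C, marked=A B C F G H I J K
Unmarked (collected): D E L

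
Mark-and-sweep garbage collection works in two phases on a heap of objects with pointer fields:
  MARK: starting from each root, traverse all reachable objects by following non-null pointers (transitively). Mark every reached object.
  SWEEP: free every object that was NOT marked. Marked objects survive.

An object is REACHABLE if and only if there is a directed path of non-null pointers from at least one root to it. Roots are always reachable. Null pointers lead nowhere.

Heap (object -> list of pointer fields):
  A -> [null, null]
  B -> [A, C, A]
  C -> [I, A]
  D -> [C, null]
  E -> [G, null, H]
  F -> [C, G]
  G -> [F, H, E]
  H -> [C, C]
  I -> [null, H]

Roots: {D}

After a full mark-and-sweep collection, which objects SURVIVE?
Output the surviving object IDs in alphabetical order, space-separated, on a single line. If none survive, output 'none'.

Roots: D
Mark D: refs=C null, marked=D
Mark C: refs=I A, marked=C D
Mark I: refs=null H, marked=C D I
Mark A: refs=null null, marked=A C D I
Mark H: refs=C C, marked=A C D H I
Unmarked (collected): B E F G

Answer: A C D H I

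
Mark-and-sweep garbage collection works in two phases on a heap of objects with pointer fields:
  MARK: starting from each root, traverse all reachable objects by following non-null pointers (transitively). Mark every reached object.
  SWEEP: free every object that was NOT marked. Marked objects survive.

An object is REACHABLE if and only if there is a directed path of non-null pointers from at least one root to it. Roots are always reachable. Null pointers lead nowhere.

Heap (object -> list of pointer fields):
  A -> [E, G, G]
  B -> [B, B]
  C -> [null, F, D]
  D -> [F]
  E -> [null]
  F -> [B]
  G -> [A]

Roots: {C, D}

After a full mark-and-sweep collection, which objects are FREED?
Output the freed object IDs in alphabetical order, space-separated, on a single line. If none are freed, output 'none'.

Answer: A E G

Derivation:
Roots: C D
Mark C: refs=null F D, marked=C
Mark D: refs=F, marked=C D
Mark F: refs=B, marked=C D F
Mark B: refs=B B, marked=B C D F
Unmarked (collected): A E G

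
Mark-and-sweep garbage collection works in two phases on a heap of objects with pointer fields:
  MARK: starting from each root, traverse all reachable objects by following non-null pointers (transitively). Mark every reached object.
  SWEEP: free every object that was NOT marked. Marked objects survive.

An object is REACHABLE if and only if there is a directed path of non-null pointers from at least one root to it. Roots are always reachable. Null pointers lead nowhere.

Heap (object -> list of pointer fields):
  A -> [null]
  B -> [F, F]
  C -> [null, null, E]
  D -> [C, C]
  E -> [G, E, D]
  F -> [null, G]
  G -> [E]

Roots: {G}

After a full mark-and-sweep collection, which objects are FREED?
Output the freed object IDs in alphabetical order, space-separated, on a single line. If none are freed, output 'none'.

Roots: G
Mark G: refs=E, marked=G
Mark E: refs=G E D, marked=E G
Mark D: refs=C C, marked=D E G
Mark C: refs=null null E, marked=C D E G
Unmarked (collected): A B F

Answer: A B F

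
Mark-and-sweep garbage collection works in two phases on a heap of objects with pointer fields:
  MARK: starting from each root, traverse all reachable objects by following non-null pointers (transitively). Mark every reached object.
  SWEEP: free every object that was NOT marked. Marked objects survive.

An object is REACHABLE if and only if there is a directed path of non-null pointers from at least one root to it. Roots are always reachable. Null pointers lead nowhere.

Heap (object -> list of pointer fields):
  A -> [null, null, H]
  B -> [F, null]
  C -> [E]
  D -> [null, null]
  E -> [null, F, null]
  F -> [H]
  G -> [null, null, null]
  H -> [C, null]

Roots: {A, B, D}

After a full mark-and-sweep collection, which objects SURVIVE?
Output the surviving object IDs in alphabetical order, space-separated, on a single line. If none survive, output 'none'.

Roots: A B D
Mark A: refs=null null H, marked=A
Mark B: refs=F null, marked=A B
Mark D: refs=null null, marked=A B D
Mark H: refs=C null, marked=A B D H
Mark F: refs=H, marked=A B D F H
Mark C: refs=E, marked=A B C D F H
Mark E: refs=null F null, marked=A B C D E F H
Unmarked (collected): G

Answer: A B C D E F H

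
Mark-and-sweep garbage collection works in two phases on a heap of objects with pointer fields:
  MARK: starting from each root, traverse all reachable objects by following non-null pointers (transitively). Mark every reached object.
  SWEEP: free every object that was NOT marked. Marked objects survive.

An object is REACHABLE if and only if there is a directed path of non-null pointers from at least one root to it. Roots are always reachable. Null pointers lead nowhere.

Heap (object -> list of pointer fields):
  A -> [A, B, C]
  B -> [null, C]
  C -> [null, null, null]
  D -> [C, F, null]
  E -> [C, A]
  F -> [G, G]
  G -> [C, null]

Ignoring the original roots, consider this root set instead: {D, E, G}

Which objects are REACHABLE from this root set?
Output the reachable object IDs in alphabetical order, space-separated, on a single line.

Roots: D E G
Mark D: refs=C F null, marked=D
Mark E: refs=C A, marked=D E
Mark G: refs=C null, marked=D E G
Mark C: refs=null null null, marked=C D E G
Mark F: refs=G G, marked=C D E F G
Mark A: refs=A B C, marked=A C D E F G
Mark B: refs=null C, marked=A B C D E F G
Unmarked (collected): (none)

Answer: A B C D E F G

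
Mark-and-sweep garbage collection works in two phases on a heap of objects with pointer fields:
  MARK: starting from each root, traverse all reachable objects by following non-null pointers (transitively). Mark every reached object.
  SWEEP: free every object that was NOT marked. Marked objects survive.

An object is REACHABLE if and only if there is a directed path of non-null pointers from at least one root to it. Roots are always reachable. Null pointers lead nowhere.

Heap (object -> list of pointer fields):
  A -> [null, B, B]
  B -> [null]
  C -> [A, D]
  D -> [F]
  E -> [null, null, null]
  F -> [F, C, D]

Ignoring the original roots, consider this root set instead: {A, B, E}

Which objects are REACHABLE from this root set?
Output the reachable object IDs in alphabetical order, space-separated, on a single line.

Roots: A B E
Mark A: refs=null B B, marked=A
Mark B: refs=null, marked=A B
Mark E: refs=null null null, marked=A B E
Unmarked (collected): C D F

Answer: A B E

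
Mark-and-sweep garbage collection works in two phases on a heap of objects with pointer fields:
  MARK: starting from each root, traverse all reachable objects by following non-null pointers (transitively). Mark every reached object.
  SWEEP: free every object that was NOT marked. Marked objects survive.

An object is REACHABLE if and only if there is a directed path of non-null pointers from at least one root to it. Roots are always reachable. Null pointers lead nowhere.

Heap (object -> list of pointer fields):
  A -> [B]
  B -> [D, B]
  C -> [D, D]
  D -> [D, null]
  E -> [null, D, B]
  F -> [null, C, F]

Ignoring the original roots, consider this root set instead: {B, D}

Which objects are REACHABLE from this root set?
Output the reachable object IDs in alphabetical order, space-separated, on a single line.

Roots: B D
Mark B: refs=D B, marked=B
Mark D: refs=D null, marked=B D
Unmarked (collected): A C E F

Answer: B D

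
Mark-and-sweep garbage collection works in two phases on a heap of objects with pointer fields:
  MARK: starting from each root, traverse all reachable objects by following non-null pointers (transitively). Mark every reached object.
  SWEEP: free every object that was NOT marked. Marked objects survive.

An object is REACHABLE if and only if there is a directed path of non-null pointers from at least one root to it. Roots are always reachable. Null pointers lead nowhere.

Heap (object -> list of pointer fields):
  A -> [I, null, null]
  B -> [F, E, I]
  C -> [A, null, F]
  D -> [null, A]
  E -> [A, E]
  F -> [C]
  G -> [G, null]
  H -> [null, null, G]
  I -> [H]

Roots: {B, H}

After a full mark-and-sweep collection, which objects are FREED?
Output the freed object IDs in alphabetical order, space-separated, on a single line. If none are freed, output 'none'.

Answer: D

Derivation:
Roots: B H
Mark B: refs=F E I, marked=B
Mark H: refs=null null G, marked=B H
Mark F: refs=C, marked=B F H
Mark E: refs=A E, marked=B E F H
Mark I: refs=H, marked=B E F H I
Mark G: refs=G null, marked=B E F G H I
Mark C: refs=A null F, marked=B C E F G H I
Mark A: refs=I null null, marked=A B C E F G H I
Unmarked (collected): D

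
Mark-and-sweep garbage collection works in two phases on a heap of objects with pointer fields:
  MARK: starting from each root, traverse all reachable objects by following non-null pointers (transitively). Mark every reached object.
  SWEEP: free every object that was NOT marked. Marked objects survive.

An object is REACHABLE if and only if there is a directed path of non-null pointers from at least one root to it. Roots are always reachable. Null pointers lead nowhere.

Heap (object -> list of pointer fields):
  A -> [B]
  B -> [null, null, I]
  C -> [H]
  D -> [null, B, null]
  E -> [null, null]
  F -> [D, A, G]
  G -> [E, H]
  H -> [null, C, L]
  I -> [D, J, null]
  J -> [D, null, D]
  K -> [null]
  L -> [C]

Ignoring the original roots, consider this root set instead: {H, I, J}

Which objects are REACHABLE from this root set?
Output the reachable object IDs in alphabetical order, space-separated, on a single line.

Roots: H I J
Mark H: refs=null C L, marked=H
Mark I: refs=D J null, marked=H I
Mark J: refs=D null D, marked=H I J
Mark C: refs=H, marked=C H I J
Mark L: refs=C, marked=C H I J L
Mark D: refs=null B null, marked=C D H I J L
Mark B: refs=null null I, marked=B C D H I J L
Unmarked (collected): A E F G K

Answer: B C D H I J L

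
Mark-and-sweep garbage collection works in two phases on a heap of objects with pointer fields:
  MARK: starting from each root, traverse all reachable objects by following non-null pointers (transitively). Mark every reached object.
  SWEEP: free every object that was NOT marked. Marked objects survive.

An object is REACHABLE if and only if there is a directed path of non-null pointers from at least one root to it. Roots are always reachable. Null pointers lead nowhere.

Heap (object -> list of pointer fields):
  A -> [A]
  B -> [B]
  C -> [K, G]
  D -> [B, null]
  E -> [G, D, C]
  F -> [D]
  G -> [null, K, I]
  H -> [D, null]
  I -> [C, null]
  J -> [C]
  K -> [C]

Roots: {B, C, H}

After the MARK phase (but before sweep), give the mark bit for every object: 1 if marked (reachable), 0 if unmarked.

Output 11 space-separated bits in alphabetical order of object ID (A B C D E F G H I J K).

Roots: B C H
Mark B: refs=B, marked=B
Mark C: refs=K G, marked=B C
Mark H: refs=D null, marked=B C H
Mark K: refs=C, marked=B C H K
Mark G: refs=null K I, marked=B C G H K
Mark D: refs=B null, marked=B C D G H K
Mark I: refs=C null, marked=B C D G H I K
Unmarked (collected): A E F J

Answer: 0 1 1 1 0 0 1 1 1 0 1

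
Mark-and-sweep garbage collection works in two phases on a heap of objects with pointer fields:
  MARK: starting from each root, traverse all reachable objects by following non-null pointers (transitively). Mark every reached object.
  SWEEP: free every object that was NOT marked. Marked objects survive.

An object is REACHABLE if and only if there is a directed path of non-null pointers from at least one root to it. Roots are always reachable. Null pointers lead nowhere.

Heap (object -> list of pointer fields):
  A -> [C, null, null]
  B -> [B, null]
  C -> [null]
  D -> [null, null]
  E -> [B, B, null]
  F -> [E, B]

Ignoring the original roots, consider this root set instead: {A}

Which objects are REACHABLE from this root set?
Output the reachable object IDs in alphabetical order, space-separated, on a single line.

Answer: A C

Derivation:
Roots: A
Mark A: refs=C null null, marked=A
Mark C: refs=null, marked=A C
Unmarked (collected): B D E F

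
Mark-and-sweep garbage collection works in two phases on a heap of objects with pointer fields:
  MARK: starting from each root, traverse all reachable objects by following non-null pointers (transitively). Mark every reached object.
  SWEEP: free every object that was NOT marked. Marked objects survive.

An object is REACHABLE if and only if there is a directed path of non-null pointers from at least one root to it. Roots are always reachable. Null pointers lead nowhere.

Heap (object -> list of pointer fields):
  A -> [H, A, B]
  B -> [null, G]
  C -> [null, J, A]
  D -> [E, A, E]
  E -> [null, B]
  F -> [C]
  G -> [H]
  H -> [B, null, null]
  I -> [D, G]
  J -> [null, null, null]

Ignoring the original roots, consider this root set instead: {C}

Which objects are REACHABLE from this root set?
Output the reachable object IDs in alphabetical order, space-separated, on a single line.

Roots: C
Mark C: refs=null J A, marked=C
Mark J: refs=null null null, marked=C J
Mark A: refs=H A B, marked=A C J
Mark H: refs=B null null, marked=A C H J
Mark B: refs=null G, marked=A B C H J
Mark G: refs=H, marked=A B C G H J
Unmarked (collected): D E F I

Answer: A B C G H J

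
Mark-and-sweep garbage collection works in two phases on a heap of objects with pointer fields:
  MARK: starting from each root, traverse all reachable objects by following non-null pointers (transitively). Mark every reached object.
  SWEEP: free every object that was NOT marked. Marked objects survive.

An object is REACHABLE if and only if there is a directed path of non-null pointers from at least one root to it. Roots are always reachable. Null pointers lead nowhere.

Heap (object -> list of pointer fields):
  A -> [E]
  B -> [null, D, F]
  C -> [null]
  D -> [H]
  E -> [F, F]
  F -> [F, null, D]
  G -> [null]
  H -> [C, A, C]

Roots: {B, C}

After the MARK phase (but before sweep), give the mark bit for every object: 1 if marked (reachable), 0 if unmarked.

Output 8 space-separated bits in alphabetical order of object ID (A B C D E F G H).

Roots: B C
Mark B: refs=null D F, marked=B
Mark C: refs=null, marked=B C
Mark D: refs=H, marked=B C D
Mark F: refs=F null D, marked=B C D F
Mark H: refs=C A C, marked=B C D F H
Mark A: refs=E, marked=A B C D F H
Mark E: refs=F F, marked=A B C D E F H
Unmarked (collected): G

Answer: 1 1 1 1 1 1 0 1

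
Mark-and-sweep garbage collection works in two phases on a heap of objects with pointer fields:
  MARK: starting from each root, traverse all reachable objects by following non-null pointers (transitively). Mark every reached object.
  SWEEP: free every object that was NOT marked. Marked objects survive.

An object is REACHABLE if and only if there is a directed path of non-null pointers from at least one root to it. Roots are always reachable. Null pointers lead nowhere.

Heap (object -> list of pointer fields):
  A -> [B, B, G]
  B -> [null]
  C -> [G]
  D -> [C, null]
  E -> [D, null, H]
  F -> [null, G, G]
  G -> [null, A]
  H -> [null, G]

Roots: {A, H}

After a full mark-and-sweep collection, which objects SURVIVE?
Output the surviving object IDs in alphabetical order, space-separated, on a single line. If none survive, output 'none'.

Roots: A H
Mark A: refs=B B G, marked=A
Mark H: refs=null G, marked=A H
Mark B: refs=null, marked=A B H
Mark G: refs=null A, marked=A B G H
Unmarked (collected): C D E F

Answer: A B G H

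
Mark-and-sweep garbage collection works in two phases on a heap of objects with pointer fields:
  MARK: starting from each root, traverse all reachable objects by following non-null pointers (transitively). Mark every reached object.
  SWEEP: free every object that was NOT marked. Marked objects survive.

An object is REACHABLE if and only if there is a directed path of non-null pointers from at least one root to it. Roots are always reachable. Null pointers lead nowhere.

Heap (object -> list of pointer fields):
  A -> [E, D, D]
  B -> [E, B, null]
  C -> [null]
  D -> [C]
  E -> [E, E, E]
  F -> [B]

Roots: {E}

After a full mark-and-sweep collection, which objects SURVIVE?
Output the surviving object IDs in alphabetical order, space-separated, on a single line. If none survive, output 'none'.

Roots: E
Mark E: refs=E E E, marked=E
Unmarked (collected): A B C D F

Answer: E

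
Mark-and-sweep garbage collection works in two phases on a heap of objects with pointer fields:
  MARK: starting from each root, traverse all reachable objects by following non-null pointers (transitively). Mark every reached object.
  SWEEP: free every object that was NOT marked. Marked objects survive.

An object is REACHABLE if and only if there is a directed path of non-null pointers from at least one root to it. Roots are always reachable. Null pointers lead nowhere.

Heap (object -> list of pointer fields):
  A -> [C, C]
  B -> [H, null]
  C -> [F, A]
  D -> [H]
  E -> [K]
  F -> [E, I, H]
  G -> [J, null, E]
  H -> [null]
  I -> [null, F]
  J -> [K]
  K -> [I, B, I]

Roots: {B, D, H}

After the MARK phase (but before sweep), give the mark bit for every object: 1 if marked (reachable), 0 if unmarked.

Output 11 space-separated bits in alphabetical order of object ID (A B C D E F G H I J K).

Answer: 0 1 0 1 0 0 0 1 0 0 0

Derivation:
Roots: B D H
Mark B: refs=H null, marked=B
Mark D: refs=H, marked=B D
Mark H: refs=null, marked=B D H
Unmarked (collected): A C E F G I J K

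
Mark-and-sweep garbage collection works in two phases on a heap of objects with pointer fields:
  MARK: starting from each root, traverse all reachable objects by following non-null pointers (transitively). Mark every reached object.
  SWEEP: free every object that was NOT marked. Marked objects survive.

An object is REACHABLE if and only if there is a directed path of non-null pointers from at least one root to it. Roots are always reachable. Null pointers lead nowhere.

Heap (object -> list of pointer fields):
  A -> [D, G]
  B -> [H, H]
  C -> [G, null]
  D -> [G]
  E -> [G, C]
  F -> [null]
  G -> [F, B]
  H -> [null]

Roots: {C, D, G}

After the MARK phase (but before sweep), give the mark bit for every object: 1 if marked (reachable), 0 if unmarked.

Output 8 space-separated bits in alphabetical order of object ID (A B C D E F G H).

Roots: C D G
Mark C: refs=G null, marked=C
Mark D: refs=G, marked=C D
Mark G: refs=F B, marked=C D G
Mark F: refs=null, marked=C D F G
Mark B: refs=H H, marked=B C D F G
Mark H: refs=null, marked=B C D F G H
Unmarked (collected): A E

Answer: 0 1 1 1 0 1 1 1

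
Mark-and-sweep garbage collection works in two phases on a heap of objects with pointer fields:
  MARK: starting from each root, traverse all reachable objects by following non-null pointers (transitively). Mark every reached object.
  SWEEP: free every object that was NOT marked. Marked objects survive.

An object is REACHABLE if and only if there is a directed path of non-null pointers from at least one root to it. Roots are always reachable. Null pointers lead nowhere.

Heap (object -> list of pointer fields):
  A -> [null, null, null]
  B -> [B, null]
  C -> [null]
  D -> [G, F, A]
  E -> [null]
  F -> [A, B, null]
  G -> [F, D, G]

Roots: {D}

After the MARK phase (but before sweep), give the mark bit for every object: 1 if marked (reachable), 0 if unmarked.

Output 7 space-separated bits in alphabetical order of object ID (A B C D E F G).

Answer: 1 1 0 1 0 1 1

Derivation:
Roots: D
Mark D: refs=G F A, marked=D
Mark G: refs=F D G, marked=D G
Mark F: refs=A B null, marked=D F G
Mark A: refs=null null null, marked=A D F G
Mark B: refs=B null, marked=A B D F G
Unmarked (collected): C E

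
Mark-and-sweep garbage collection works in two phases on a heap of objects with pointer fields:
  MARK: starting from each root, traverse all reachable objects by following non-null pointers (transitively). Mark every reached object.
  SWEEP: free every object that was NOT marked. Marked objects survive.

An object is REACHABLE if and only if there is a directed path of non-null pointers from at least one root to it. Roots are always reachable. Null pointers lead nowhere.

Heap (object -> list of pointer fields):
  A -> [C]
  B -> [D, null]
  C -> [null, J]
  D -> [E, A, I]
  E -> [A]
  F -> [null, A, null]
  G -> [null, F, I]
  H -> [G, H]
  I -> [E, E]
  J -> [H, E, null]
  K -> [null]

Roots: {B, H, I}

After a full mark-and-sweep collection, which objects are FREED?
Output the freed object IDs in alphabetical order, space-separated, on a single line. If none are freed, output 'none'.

Roots: B H I
Mark B: refs=D null, marked=B
Mark H: refs=G H, marked=B H
Mark I: refs=E E, marked=B H I
Mark D: refs=E A I, marked=B D H I
Mark G: refs=null F I, marked=B D G H I
Mark E: refs=A, marked=B D E G H I
Mark A: refs=C, marked=A B D E G H I
Mark F: refs=null A null, marked=A B D E F G H I
Mark C: refs=null J, marked=A B C D E F G H I
Mark J: refs=H E null, marked=A B C D E F G H I J
Unmarked (collected): K

Answer: K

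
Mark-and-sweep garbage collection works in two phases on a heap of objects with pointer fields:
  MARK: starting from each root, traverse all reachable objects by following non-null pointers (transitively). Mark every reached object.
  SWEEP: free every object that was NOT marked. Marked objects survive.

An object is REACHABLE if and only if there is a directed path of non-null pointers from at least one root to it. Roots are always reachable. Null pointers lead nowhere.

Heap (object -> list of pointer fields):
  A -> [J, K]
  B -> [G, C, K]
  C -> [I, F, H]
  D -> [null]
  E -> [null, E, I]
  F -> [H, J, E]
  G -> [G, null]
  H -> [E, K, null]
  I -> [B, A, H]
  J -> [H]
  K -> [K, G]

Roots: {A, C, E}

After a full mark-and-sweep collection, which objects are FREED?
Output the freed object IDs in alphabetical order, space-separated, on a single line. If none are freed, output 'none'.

Roots: A C E
Mark A: refs=J K, marked=A
Mark C: refs=I F H, marked=A C
Mark E: refs=null E I, marked=A C E
Mark J: refs=H, marked=A C E J
Mark K: refs=K G, marked=A C E J K
Mark I: refs=B A H, marked=A C E I J K
Mark F: refs=H J E, marked=A C E F I J K
Mark H: refs=E K null, marked=A C E F H I J K
Mark G: refs=G null, marked=A C E F G H I J K
Mark B: refs=G C K, marked=A B C E F G H I J K
Unmarked (collected): D

Answer: D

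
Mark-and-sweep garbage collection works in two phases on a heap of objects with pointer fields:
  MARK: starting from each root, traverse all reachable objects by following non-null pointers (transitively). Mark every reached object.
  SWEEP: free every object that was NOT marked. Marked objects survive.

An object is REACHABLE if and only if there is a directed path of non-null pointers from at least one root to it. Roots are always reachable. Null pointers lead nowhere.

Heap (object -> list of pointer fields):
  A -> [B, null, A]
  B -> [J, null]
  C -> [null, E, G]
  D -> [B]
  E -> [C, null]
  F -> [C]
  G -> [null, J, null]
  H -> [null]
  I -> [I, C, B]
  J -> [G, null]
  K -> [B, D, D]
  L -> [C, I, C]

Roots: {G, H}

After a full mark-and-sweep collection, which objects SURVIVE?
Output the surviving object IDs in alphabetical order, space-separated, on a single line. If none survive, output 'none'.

Answer: G H J

Derivation:
Roots: G H
Mark G: refs=null J null, marked=G
Mark H: refs=null, marked=G H
Mark J: refs=G null, marked=G H J
Unmarked (collected): A B C D E F I K L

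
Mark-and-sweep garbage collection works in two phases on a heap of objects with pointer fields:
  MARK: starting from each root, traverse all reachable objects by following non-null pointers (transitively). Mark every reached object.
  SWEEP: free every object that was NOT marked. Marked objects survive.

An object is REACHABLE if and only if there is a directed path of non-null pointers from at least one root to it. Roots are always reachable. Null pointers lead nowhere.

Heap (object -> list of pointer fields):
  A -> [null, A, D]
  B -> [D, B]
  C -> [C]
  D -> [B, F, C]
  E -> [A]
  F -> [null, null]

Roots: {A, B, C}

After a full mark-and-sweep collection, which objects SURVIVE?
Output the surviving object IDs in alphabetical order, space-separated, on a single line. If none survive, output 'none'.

Roots: A B C
Mark A: refs=null A D, marked=A
Mark B: refs=D B, marked=A B
Mark C: refs=C, marked=A B C
Mark D: refs=B F C, marked=A B C D
Mark F: refs=null null, marked=A B C D F
Unmarked (collected): E

Answer: A B C D F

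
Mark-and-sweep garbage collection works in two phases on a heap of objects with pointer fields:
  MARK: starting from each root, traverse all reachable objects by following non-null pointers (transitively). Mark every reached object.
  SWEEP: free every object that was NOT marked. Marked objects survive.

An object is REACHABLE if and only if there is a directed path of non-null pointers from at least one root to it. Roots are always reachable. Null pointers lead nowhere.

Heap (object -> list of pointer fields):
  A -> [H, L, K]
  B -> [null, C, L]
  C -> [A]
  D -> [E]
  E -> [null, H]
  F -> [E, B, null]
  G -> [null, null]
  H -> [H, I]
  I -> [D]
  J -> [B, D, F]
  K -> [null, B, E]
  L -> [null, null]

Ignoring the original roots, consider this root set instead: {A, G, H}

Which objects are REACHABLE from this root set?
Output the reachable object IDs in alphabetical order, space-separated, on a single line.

Roots: A G H
Mark A: refs=H L K, marked=A
Mark G: refs=null null, marked=A G
Mark H: refs=H I, marked=A G H
Mark L: refs=null null, marked=A G H L
Mark K: refs=null B E, marked=A G H K L
Mark I: refs=D, marked=A G H I K L
Mark B: refs=null C L, marked=A B G H I K L
Mark E: refs=null H, marked=A B E G H I K L
Mark D: refs=E, marked=A B D E G H I K L
Mark C: refs=A, marked=A B C D E G H I K L
Unmarked (collected): F J

Answer: A B C D E G H I K L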